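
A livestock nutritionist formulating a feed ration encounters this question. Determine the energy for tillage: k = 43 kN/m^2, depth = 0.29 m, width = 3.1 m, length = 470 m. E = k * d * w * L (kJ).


E = k * d * w * L
  = 43 * 0.29 * 3.1 * 470
  = 18168.79 kJ


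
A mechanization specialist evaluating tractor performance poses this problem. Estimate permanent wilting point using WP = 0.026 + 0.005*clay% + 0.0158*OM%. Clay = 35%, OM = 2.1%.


WP = 0.026 + 0.005*35 + 0.0158*2.1
   = 0.026 + 0.1750 + 0.0332
   = 0.2342


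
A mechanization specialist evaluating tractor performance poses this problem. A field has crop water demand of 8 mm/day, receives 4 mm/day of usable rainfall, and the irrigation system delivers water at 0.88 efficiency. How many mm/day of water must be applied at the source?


IWR = (ETc - Pe) / Ea
    = (8 - 4) / 0.88
    = 4 / 0.88
    = 4.55 mm/day


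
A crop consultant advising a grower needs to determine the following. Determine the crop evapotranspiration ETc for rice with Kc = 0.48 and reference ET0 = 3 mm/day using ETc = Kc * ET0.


ETc = Kc * ET0
    = 0.48 * 3
    = 1.44 mm/day


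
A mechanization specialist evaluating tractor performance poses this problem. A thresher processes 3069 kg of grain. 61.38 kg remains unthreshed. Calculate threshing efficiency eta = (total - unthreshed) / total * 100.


eta = (total - unthreshed) / total * 100
    = (3069 - 61.38) / 3069 * 100
    = 3007.62 / 3069 * 100
    = 98%


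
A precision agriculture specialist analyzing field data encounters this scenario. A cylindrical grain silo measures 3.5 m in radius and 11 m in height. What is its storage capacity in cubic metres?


V = pi * r^2 * h
  = pi * 3.5^2 * 11
  = pi * 12.25 * 11
  = 423.33 m^3


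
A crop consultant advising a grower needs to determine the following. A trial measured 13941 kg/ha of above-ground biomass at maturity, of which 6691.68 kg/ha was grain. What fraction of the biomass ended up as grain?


HI = grain_yield / biomass
   = 6691.68 / 13941
   = 0.48


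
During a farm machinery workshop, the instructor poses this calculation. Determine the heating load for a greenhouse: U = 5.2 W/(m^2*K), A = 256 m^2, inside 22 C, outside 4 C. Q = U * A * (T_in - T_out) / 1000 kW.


dT = 22 - (4) = 18 K
Q = U * A * dT
  = 5.2 * 256 * 18
  = 23961.60 W = 23.96 kW


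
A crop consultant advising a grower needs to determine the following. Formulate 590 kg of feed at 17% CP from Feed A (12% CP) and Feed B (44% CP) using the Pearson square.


parts_A = CP_b - target = 44 - 17 = 27
parts_B = target - CP_a = 17 - 12 = 5
total_parts = 27 + 5 = 32
Feed A = 590 * 27 / 32 = 497.81 kg
Feed B = 590 * 5 / 32 = 92.19 kg

497.81 kg


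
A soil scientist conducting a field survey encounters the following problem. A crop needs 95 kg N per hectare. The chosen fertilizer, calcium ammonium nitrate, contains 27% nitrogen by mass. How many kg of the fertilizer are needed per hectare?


Rate = N_required / (N_content / 100)
     = 95 / (27 / 100)
     = 95 / 0.27
     = 351.85 kg/ha


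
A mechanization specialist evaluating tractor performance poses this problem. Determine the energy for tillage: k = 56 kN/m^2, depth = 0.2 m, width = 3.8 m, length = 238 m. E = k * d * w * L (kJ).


E = k * d * w * L
  = 56 * 0.2 * 3.8 * 238
  = 10129.28 kJ


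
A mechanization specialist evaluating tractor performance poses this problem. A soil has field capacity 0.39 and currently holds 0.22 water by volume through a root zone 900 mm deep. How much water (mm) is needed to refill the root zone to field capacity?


SMD = (FC - theta) * D
    = (0.39 - 0.22) * 900
    = 0.170 * 900
    = 153 mm


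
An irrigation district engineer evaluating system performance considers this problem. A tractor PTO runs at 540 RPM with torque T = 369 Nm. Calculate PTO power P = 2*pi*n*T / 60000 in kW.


P = 2*pi*n*T / 60000
  = 2*pi * 540 * 369 / 60000
  = 1251987.50 / 60000
  = 20.87 kW


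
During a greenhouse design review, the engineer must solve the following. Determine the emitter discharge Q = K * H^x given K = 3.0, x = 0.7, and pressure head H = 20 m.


Q = K * H^x
  = 3.0 * 20^0.7
  = 3.0 * 8.1418
  = 24.43 L/h


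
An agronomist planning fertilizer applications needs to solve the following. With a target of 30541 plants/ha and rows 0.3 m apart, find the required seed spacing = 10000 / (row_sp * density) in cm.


spacing = 10000 / (row_sp * density)
        = 10000 / (0.3 * 30541)
        = 10000 / 9162.30
        = 1.09143 m = 109.14 cm


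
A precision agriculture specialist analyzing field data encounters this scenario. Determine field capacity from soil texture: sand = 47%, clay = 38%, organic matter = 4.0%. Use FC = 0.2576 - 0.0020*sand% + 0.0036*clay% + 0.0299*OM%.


FC = 0.2576 - 0.0020*47 + 0.0036*38 + 0.0299*4.0
   = 0.2576 - 0.0940 + 0.1368 + 0.1196
   = 0.4200


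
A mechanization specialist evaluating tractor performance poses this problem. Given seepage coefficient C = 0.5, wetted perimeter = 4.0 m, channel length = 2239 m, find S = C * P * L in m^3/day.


S = C * P * L
  = 0.5 * 4.0 * 2239
  = 4478 m^3/day


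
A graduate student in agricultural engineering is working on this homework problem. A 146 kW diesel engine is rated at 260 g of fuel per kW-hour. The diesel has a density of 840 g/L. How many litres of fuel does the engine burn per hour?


FC = P * BSFC / rho_fuel
   = 146 * 260 / 840
   = 37960 / 840
   = 45.19 L/h


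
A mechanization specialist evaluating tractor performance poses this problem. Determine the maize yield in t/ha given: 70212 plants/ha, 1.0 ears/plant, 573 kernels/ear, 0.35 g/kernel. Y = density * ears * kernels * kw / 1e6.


Y = density * ears * kernels * kw
  = 70212 * 1.0 * 573 * 0.35 g/ha
  = 14081016.60 g/ha
  = 14081.02 kg/ha = 14.08 t/ha


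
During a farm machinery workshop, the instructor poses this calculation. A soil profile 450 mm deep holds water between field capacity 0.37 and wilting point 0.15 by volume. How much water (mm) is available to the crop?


AW = (FC - WP) * D
   = (0.37 - 0.15) * 450
   = 0.22 * 450
   = 99 mm


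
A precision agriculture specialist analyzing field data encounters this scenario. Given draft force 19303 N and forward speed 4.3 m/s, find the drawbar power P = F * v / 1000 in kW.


P = F * v / 1000
  = 19303 * 4.3 / 1000
  = 83002.90 / 1000
  = 83.00 kW


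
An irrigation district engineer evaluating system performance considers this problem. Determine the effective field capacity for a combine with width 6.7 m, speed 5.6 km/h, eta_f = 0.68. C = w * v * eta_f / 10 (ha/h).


C = w * v * eta_f / 10
  = 6.7 * 5.6 * 0.68 / 10
  = 25.51 / 10
  = 2.55 ha/h


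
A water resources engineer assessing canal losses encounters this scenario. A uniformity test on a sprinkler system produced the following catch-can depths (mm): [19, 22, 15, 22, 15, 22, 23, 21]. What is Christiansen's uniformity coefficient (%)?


xbar = 159 / 8 = 19.875
sum|xi - xbar| = 21.250
CU = 100 * (1 - 21.250 / (8 * 19.875))
   = 100 * (1 - 0.1336)
   = 86.64%


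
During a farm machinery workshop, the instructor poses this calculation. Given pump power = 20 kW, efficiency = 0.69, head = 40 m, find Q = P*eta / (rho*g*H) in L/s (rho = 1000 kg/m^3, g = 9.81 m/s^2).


Q = (P * 1000 * eta) / (rho * g * H)
  = (20 * 1000 * 0.69) / (1000 * 9.81 * 40)
  = 13800 / 392400
  = 0.03517 m^3/s = 35.17 L/s


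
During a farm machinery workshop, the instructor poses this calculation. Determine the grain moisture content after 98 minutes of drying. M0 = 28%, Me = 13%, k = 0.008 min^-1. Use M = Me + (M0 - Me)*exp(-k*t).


M = Me + (M0 - Me) * e^(-k*t)
  = 13 + (28 - 13) * e^(-0.008*98)
  = 13 + 15 * e^(-0.784)
  = 13 + 15 * 0.45658
  = 13 + 6.8486
  = 19.85%


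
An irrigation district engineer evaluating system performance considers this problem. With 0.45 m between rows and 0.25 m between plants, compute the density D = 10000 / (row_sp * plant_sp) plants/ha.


D = 10000 / (row_sp * plant_sp)
  = 10000 / (0.45 * 0.25)
  = 10000 / 0.1125
  = 88888.89 plants/ha


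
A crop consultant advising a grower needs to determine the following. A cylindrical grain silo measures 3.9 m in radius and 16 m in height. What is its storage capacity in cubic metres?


V = pi * r^2 * h
  = pi * 3.9^2 * 16
  = pi * 15.21 * 16
  = 764.54 m^3


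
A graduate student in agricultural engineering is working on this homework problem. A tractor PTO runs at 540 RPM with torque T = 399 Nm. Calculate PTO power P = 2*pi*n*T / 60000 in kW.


P = 2*pi*n*T / 60000
  = 2*pi * 540 * 399 / 60000
  = 1353775.11 / 60000
  = 22.56 kW


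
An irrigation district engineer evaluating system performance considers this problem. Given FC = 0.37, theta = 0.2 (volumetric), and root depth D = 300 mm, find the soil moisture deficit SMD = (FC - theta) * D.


SMD = (FC - theta) * D
    = (0.37 - 0.2) * 300
    = 0.170 * 300
    = 51 mm


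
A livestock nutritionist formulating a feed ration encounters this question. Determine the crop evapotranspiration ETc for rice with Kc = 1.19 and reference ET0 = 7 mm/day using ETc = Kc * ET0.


ETc = Kc * ET0
    = 1.19 * 7
    = 8.33 mm/day


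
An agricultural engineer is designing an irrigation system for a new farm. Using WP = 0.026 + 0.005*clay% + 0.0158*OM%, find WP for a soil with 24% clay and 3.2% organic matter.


WP = 0.026 + 0.005*24 + 0.0158*3.2
   = 0.026 + 0.1200 + 0.0506
   = 0.1966


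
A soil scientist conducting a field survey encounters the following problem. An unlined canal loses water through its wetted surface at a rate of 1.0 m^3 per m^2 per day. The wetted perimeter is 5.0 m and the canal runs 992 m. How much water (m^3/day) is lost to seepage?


S = C * P * L
  = 1.0 * 5.0 * 992
  = 4960 m^3/day


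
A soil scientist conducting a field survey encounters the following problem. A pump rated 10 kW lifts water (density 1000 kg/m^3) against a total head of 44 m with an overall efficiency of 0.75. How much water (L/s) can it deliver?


Q = (P * 1000 * eta) / (rho * g * H)
  = (10 * 1000 * 0.75) / (1000 * 9.81 * 44)
  = 7500 / 431640
  = 0.01738 m^3/s = 17.38 L/s


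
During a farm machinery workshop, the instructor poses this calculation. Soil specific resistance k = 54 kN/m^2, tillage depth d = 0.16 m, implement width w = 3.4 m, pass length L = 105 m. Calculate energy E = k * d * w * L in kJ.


E = k * d * w * L
  = 54 * 0.16 * 3.4 * 105
  = 3084.48 kJ


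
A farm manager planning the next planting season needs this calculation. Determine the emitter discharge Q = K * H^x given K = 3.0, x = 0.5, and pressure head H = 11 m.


Q = K * H^x
  = 3.0 * 11^0.5
  = 3.0 * 3.3166
  = 9.95 L/h


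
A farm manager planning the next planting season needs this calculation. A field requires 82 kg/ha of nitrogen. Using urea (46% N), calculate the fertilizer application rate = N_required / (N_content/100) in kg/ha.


Rate = N_required / (N_content / 100)
     = 82 / (46 / 100)
     = 82 / 0.46
     = 178.26 kg/ha


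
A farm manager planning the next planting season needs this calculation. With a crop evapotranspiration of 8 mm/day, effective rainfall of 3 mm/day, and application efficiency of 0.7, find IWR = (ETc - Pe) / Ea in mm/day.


IWR = (ETc - Pe) / Ea
    = (8 - 3) / 0.7
    = 5 / 0.7
    = 7.14 mm/day


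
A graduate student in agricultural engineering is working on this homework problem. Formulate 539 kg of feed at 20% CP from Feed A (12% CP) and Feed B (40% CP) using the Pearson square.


parts_A = CP_b - target = 40 - 20 = 20
parts_B = target - CP_a = 20 - 12 = 8
total_parts = 20 + 8 = 28
Feed A = 539 * 20 / 28 = 385 kg
Feed B = 539 * 8 / 28 = 154 kg

385 kg


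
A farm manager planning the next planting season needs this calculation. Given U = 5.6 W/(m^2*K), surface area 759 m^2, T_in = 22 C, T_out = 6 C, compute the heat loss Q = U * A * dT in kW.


dT = 22 - (6) = 16 K
Q = U * A * dT
  = 5.6 * 759 * 16
  = 68006.40 W = 68.01 kW


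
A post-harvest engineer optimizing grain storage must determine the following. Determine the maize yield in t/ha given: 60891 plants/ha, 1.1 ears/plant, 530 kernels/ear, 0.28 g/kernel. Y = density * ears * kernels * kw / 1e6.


Y = density * ears * kernels * kw
  = 60891 * 1.1 * 530 * 0.28 g/ha
  = 9939846.84 g/ha
  = 9939.85 kg/ha = 9.94 t/ha


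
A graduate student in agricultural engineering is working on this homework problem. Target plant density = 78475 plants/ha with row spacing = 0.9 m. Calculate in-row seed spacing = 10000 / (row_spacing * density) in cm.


spacing = 10000 / (row_sp * density)
        = 10000 / (0.9 * 78475)
        = 10000 / 70627.50
        = 0.14159 m = 14.16 cm


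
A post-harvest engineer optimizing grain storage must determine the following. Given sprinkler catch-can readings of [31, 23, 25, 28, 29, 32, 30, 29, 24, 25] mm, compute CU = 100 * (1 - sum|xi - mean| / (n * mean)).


xbar = 276 / 10 = 27.600
sum|xi - xbar| = 26.800
CU = 100 * (1 - 26.800 / (10 * 27.600))
   = 100 * (1 - 0.0971)
   = 90.29%


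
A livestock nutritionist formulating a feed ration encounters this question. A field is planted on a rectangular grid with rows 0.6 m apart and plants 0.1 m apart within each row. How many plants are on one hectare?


D = 10000 / (row_sp * plant_sp)
  = 10000 / (0.6 * 0.1)
  = 10000 / 0.0600
  = 166666.67 plants/ha


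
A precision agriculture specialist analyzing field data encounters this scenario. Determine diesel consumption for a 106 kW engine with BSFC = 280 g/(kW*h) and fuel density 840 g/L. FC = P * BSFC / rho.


FC = P * BSFC / rho_fuel
   = 106 * 280 / 840
   = 29680 / 840
   = 35.33 L/h


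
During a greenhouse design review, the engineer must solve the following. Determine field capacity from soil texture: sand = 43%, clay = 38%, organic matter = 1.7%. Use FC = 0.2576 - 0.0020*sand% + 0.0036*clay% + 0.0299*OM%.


FC = 0.2576 - 0.0020*43 + 0.0036*38 + 0.0299*1.7
   = 0.2576 - 0.0860 + 0.1368 + 0.0508
   = 0.3592


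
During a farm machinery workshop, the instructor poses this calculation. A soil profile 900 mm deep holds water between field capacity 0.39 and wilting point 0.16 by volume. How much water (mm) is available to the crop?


AW = (FC - WP) * D
   = (0.39 - 0.16) * 900
   = 0.23 * 900
   = 207 mm


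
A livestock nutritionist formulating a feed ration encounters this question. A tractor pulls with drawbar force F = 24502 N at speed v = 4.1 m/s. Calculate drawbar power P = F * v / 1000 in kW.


P = F * v / 1000
  = 24502 * 4.1 / 1000
  = 100458.20 / 1000
  = 100.46 kW


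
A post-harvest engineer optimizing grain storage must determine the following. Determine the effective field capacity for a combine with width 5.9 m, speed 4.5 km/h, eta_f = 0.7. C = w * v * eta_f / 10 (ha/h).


C = w * v * eta_f / 10
  = 5.9 * 4.5 * 0.7 / 10
  = 18.59 / 10
  = 1.86 ha/h


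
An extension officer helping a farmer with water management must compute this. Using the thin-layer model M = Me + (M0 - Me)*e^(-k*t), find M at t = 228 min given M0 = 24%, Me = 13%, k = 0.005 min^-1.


M = Me + (M0 - Me) * e^(-k*t)
  = 13 + (24 - 13) * e^(-0.005*228)
  = 13 + 11 * e^(-1.140)
  = 13 + 11 * 0.31982
  = 13 + 3.5180
  = 16.52%


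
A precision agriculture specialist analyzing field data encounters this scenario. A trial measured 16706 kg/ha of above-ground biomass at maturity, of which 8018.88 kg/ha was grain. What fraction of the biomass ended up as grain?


HI = grain_yield / biomass
   = 8018.88 / 16706
   = 0.48


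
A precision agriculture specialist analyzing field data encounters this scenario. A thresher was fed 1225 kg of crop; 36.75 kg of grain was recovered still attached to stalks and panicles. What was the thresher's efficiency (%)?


eta = (total - unthreshed) / total * 100
    = (1225 - 36.75) / 1225 * 100
    = 1188.25 / 1225 * 100
    = 97%


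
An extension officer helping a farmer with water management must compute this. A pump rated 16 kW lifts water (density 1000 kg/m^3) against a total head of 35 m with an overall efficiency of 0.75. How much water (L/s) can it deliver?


Q = (P * 1000 * eta) / (rho * g * H)
  = (16 * 1000 * 0.75) / (1000 * 9.81 * 35)
  = 12000 / 343350
  = 0.03495 m^3/s = 34.95 L/s


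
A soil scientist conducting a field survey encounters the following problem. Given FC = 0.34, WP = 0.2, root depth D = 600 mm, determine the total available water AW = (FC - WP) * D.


AW = (FC - WP) * D
   = (0.34 - 0.2) * 600
   = 0.14 * 600
   = 84 mm


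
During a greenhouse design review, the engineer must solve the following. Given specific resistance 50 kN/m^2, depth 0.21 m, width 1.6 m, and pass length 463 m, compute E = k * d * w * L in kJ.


E = k * d * w * L
  = 50 * 0.21 * 1.6 * 463
  = 7778.40 kJ


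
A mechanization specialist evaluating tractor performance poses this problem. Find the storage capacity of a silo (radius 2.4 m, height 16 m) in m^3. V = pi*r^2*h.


V = pi * r^2 * h
  = pi * 2.4^2 * 16
  = pi * 5.76 * 16
  = 289.53 m^3


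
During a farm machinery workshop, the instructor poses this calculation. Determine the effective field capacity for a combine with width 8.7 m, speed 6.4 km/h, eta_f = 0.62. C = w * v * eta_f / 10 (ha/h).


C = w * v * eta_f / 10
  = 8.7 * 6.4 * 0.62 / 10
  = 34.52 / 10
  = 3.45 ha/h


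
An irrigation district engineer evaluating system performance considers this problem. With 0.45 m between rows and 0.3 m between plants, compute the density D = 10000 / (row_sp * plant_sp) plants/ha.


D = 10000 / (row_sp * plant_sp)
  = 10000 / (0.45 * 0.3)
  = 10000 / 0.1350
  = 74074.07 plants/ha


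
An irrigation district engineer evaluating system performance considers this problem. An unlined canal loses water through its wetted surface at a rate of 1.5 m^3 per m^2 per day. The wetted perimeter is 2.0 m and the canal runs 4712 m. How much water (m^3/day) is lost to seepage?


S = C * P * L
  = 1.5 * 2.0 * 4712
  = 14136 m^3/day


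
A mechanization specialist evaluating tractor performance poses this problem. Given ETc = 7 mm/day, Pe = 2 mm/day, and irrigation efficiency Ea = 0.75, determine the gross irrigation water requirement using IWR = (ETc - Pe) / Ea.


IWR = (ETc - Pe) / Ea
    = (7 - 2) / 0.75
    = 5 / 0.75
    = 6.67 mm/day


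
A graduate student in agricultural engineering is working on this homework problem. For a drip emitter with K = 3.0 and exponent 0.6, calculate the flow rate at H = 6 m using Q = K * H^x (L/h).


Q = K * H^x
  = 3.0 * 6^0.6
  = 3.0 * 2.9302
  = 8.79 L/h


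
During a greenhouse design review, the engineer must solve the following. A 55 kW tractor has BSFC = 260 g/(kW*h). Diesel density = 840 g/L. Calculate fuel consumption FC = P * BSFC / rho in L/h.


FC = P * BSFC / rho_fuel
   = 55 * 260 / 840
   = 14300 / 840
   = 17.02 L/h


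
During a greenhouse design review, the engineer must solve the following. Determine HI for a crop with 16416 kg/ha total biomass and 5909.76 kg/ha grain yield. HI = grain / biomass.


HI = grain_yield / biomass
   = 5909.76 / 16416
   = 0.36


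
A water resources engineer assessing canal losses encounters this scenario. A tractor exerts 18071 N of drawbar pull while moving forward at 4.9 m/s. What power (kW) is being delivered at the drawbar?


P = F * v / 1000
  = 18071 * 4.9 / 1000
  = 88547.90 / 1000
  = 88.55 kW


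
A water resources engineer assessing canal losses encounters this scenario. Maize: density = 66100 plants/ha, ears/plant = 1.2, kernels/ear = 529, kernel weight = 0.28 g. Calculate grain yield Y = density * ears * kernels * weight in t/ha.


Y = density * ears * kernels * kw
  = 66100 * 1.2 * 529 * 0.28 g/ha
  = 11748878.40 g/ha
  = 11748.88 kg/ha = 11.75 t/ha


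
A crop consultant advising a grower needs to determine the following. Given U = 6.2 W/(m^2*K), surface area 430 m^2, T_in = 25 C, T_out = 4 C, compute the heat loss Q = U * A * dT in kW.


dT = 25 - (4) = 21 K
Q = U * A * dT
  = 6.2 * 430 * 21
  = 55986 W = 55.99 kW


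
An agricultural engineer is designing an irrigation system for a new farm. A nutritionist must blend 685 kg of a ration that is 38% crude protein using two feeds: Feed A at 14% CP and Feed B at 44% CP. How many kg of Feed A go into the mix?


parts_A = CP_b - target = 44 - 38 = 6
parts_B = target - CP_a = 38 - 14 = 24
total_parts = 6 + 24 = 30
Feed A = 685 * 6 / 30 = 137 kg
Feed B = 685 * 24 / 30 = 548 kg

137 kg


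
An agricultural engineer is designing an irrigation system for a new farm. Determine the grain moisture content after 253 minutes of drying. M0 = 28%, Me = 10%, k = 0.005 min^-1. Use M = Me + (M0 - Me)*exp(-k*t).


M = Me + (M0 - Me) * e^(-k*t)
  = 10 + (28 - 10) * e^(-0.005*253)
  = 10 + 18 * e^(-1.265)
  = 10 + 18 * 0.28224
  = 10 + 5.0803
  = 15.08%


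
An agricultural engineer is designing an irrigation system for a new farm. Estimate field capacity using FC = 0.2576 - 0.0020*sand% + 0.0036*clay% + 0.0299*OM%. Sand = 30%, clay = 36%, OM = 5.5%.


FC = 0.2576 - 0.0020*30 + 0.0036*36 + 0.0299*5.5
   = 0.2576 - 0.0600 + 0.1296 + 0.1645
   = 0.4917


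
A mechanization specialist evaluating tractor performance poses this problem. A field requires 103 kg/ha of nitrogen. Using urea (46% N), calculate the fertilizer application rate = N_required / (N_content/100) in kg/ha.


Rate = N_required / (N_content / 100)
     = 103 / (46 / 100)
     = 103 / 0.46
     = 223.91 kg/ha


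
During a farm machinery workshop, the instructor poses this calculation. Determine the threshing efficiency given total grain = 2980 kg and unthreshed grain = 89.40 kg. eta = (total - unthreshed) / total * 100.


eta = (total - unthreshed) / total * 100
    = (2980 - 89.40) / 2980 * 100
    = 2890.60 / 2980 * 100
    = 97%


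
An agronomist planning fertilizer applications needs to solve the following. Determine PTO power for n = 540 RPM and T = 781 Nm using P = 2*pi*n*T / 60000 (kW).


P = 2*pi*n*T / 60000
  = 2*pi * 540 * 781 / 60000
  = 2649870.57 / 60000
  = 44.16 kW


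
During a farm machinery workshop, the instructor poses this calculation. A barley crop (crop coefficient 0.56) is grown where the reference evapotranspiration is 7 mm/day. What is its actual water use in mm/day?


ETc = Kc * ET0
    = 0.56 * 7
    = 3.92 mm/day


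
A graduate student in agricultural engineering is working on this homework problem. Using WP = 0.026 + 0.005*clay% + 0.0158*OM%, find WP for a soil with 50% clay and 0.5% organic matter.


WP = 0.026 + 0.005*50 + 0.0158*0.5
   = 0.026 + 0.2500 + 0.0079
   = 0.2839


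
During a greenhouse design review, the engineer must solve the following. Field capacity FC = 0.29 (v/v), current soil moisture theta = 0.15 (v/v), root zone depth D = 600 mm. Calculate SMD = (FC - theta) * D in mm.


SMD = (FC - theta) * D
    = (0.29 - 0.15) * 600
    = 0.140 * 600
    = 84 mm


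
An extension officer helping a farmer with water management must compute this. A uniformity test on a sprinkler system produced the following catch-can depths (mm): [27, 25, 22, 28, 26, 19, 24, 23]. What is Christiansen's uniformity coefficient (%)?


xbar = 194 / 8 = 24.250
sum|xi - xbar| = 18
CU = 100 * (1 - 18 / (8 * 24.250))
   = 100 * (1 - 0.0928)
   = 90.72%


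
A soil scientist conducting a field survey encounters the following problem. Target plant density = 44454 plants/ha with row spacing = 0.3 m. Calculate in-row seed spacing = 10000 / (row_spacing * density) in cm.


spacing = 10000 / (row_sp * density)
        = 10000 / (0.3 * 44454)
        = 10000 / 13336.20
        = 0.74984 m = 74.98 cm


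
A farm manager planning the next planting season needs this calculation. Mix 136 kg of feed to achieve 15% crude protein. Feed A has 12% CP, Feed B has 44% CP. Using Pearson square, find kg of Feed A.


parts_A = CP_b - target = 44 - 15 = 29
parts_B = target - CP_a = 15 - 12 = 3
total_parts = 29 + 3 = 32
Feed A = 136 * 29 / 32 = 123.25 kg
Feed B = 136 * 3 / 32 = 12.75 kg

123.25 kg


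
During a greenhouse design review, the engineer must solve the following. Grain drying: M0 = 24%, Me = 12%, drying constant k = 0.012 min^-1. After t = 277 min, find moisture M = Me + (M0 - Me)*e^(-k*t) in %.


M = Me + (M0 - Me) * e^(-k*t)
  = 12 + (24 - 12) * e^(-0.012*277)
  = 12 + 12 * e^(-3.324)
  = 12 + 12 * 0.03601
  = 12 + 0.4321
  = 12.43%


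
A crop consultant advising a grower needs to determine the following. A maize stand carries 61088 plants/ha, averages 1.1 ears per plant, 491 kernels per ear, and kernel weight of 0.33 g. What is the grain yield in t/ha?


Y = density * ears * kernels * kw
  = 61088 * 1.1 * 491 * 0.33 g/ha
  = 10887897.50 g/ha
  = 10887.90 kg/ha = 10.89 t/ha


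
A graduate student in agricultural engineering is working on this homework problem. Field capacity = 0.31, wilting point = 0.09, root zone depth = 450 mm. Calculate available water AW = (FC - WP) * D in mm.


AW = (FC - WP) * D
   = (0.31 - 0.09) * 450
   = 0.22 * 450
   = 99 mm


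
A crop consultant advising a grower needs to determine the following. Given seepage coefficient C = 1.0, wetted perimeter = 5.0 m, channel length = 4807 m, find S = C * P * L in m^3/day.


S = C * P * L
  = 1.0 * 5.0 * 4807
  = 24035 m^3/day


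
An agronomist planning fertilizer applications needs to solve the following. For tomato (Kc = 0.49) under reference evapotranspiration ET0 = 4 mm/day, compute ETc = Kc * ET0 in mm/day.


ETc = Kc * ET0
    = 0.49 * 4
    = 1.96 mm/day


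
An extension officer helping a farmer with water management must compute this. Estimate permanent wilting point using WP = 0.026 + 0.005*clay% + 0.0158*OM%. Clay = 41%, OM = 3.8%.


WP = 0.026 + 0.005*41 + 0.0158*3.8
   = 0.026 + 0.2050 + 0.0600
   = 0.2910


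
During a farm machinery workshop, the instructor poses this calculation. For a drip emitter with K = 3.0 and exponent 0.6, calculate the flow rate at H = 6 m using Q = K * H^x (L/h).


Q = K * H^x
  = 3.0 * 6^0.6
  = 3.0 * 2.9302
  = 8.79 L/h


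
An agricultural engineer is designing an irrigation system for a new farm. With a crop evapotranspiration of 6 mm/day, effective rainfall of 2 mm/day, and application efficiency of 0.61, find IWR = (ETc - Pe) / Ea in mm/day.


IWR = (ETc - Pe) / Ea
    = (6 - 2) / 0.61
    = 4 / 0.61
    = 6.56 mm/day


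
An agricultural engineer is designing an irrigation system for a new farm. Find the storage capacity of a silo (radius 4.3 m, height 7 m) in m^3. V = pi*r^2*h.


V = pi * r^2 * h
  = pi * 4.3^2 * 7
  = pi * 18.49 * 7
  = 406.62 m^3


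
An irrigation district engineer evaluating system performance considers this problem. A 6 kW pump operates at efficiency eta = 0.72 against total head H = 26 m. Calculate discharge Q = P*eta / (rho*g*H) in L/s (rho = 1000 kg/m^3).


Q = (P * 1000 * eta) / (rho * g * H)
  = (6 * 1000 * 0.72) / (1000 * 9.81 * 26)
  = 4320 / 255060
  = 0.01694 m^3/s = 16.94 L/s


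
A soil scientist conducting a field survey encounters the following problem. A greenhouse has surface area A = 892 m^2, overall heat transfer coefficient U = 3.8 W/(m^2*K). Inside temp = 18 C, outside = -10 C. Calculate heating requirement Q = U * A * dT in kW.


dT = 18 - (-10) = 28 K
Q = U * A * dT
  = 3.8 * 892 * 28
  = 94908.80 W = 94.91 kW


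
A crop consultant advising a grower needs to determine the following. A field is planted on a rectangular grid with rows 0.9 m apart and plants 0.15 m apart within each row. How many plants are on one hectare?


D = 10000 / (row_sp * plant_sp)
  = 10000 / (0.9 * 0.15)
  = 10000 / 0.1350
  = 74074.07 plants/ha


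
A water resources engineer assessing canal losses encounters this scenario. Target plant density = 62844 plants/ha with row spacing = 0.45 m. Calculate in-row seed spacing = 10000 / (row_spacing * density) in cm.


spacing = 10000 / (row_sp * density)
        = 10000 / (0.45 * 62844)
        = 10000 / 28279.80
        = 0.35361 m = 35.36 cm


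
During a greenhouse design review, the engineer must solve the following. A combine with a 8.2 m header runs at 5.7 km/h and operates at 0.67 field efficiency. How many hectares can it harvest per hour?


C = w * v * eta_f / 10
  = 8.2 * 5.7 * 0.67 / 10
  = 31.32 / 10
  = 3.13 ha/h


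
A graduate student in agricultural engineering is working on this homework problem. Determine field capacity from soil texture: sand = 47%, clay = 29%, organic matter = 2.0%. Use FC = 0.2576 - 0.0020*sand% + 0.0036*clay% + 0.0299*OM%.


FC = 0.2576 - 0.0020*47 + 0.0036*29 + 0.0299*2.0
   = 0.2576 - 0.0940 + 0.1044 + 0.0598
   = 0.3278


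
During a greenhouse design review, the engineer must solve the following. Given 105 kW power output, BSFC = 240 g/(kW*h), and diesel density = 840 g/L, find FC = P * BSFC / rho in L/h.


FC = P * BSFC / rho_fuel
   = 105 * 240 / 840
   = 25200 / 840
   = 30 L/h


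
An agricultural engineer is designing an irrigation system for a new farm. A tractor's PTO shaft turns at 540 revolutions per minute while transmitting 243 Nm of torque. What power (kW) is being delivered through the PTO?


P = 2*pi*n*T / 60000
  = 2*pi * 540 * 243 / 60000
  = 824479.58 / 60000
  = 13.74 kW


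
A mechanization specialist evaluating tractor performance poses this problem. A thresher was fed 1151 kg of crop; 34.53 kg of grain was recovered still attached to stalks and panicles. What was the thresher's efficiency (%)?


eta = (total - unthreshed) / total * 100
    = (1151 - 34.53) / 1151 * 100
    = 1116.47 / 1151 * 100
    = 97%


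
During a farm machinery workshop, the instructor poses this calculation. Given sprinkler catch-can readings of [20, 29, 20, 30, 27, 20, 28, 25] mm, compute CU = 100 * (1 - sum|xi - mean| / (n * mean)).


xbar = 199 / 8 = 24.875
sum|xi - xbar| = 29.250
CU = 100 * (1 - 29.250 / (8 * 24.875))
   = 100 * (1 - 0.1470)
   = 85.30%


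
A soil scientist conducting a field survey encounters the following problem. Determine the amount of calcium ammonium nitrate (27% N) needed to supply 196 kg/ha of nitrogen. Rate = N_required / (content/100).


Rate = N_required / (N_content / 100)
     = 196 / (27 / 100)
     = 196 / 0.27
     = 725.93 kg/ha


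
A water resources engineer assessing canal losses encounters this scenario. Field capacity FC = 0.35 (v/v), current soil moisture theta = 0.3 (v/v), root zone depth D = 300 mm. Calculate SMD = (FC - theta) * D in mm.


SMD = (FC - theta) * D
    = (0.35 - 0.3) * 300
    = 0.050 * 300
    = 15 mm


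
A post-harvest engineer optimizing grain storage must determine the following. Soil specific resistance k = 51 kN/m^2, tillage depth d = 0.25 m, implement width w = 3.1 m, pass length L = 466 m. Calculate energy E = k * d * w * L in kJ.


E = k * d * w * L
  = 51 * 0.25 * 3.1 * 466
  = 18418.65 kJ


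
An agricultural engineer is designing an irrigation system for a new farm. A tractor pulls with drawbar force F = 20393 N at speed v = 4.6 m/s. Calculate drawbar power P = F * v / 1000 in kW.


P = F * v / 1000
  = 20393 * 4.6 / 1000
  = 93807.80 / 1000
  = 93.81 kW


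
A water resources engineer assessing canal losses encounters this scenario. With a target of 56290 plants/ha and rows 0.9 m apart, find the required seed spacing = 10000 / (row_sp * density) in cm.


spacing = 10000 / (row_sp * density)
        = 10000 / (0.9 * 56290)
        = 10000 / 50661
        = 0.19739 m = 19.74 cm


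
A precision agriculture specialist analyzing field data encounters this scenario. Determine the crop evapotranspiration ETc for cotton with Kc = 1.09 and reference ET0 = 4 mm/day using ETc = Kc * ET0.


ETc = Kc * ET0
    = 1.09 * 4
    = 4.36 mm/day


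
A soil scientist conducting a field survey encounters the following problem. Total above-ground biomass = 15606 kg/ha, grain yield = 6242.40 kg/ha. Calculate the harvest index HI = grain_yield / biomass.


HI = grain_yield / biomass
   = 6242.40 / 15606
   = 0.40


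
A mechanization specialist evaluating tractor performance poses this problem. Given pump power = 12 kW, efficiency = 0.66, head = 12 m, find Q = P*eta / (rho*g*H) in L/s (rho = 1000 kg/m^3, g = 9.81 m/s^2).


Q = (P * 1000 * eta) / (rho * g * H)
  = (12 * 1000 * 0.66) / (1000 * 9.81 * 12)
  = 7920 / 117720
  = 0.06728 m^3/s = 67.28 L/s


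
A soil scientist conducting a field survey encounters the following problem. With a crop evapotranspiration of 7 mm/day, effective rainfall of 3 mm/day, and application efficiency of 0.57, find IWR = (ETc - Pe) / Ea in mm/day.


IWR = (ETc - Pe) / Ea
    = (7 - 3) / 0.57
    = 4 / 0.57
    = 7.02 mm/day


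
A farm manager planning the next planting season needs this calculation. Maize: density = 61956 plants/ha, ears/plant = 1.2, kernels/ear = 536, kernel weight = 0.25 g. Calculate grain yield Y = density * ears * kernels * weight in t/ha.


Y = density * ears * kernels * kw
  = 61956 * 1.2 * 536 * 0.25 g/ha
  = 9962524.80 g/ha
  = 9962.52 kg/ha = 9.96 t/ha


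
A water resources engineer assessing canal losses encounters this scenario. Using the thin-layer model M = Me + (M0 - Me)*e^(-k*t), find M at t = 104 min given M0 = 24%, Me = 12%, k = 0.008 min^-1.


M = Me + (M0 - Me) * e^(-k*t)
  = 12 + (24 - 12) * e^(-0.008*104)
  = 12 + 12 * e^(-0.832)
  = 12 + 12 * 0.43518
  = 12 + 5.2221
  = 17.22%


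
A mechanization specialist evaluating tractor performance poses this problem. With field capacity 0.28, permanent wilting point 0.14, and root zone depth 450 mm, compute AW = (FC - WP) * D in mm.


AW = (FC - WP) * D
   = (0.28 - 0.14) * 450
   = 0.14 * 450
   = 63 mm


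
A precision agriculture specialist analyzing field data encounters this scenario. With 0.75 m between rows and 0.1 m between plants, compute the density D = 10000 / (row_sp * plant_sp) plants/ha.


D = 10000 / (row_sp * plant_sp)
  = 10000 / (0.75 * 0.1)
  = 10000 / 0.0750
  = 133333.33 plants/ha


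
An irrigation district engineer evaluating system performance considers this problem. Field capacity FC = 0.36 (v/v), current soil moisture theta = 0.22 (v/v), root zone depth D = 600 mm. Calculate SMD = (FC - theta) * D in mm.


SMD = (FC - theta) * D
    = (0.36 - 0.22) * 600
    = 0.140 * 600
    = 84 mm


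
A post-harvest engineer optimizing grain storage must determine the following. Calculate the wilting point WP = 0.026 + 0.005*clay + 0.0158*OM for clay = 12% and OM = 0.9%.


WP = 0.026 + 0.005*12 + 0.0158*0.9
   = 0.026 + 0.0600 + 0.0142
   = 0.1002


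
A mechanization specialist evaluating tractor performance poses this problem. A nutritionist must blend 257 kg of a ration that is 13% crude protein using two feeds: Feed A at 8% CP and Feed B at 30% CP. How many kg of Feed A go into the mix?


parts_A = CP_b - target = 30 - 13 = 17
parts_B = target - CP_a = 13 - 8 = 5
total_parts = 17 + 5 = 22
Feed A = 257 * 17 / 22 = 198.59 kg
Feed B = 257 * 5 / 22 = 58.41 kg

198.59 kg


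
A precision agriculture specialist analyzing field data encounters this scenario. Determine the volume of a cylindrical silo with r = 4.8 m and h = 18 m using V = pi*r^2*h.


V = pi * r^2 * h
  = pi * 4.8^2 * 18
  = pi * 23.04 * 18
  = 1302.88 m^3


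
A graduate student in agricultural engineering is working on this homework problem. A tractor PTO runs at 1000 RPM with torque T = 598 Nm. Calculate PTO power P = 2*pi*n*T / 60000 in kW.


P = 2*pi*n*T / 60000
  = 2*pi * 1000 * 598 / 60000
  = 3757344.81 / 60000
  = 62.62 kW


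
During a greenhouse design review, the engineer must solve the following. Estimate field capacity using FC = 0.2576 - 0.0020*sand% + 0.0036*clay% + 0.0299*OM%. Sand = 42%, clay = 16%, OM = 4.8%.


FC = 0.2576 - 0.0020*42 + 0.0036*16 + 0.0299*4.8
   = 0.2576 - 0.0840 + 0.0576 + 0.1435
   = 0.3747


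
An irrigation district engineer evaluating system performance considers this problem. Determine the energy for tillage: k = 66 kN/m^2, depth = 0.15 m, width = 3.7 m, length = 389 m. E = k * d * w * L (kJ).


E = k * d * w * L
  = 66 * 0.15 * 3.7 * 389
  = 14249.07 kJ


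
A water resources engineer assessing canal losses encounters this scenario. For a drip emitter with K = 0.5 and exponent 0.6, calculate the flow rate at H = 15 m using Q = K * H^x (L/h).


Q = K * H^x
  = 0.5 * 15^0.6
  = 0.5 * 5.0776
  = 2.54 L/h


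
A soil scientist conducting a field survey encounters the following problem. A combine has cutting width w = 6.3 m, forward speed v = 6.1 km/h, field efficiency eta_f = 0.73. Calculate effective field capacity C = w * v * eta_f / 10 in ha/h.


C = w * v * eta_f / 10
  = 6.3 * 6.1 * 0.73 / 10
  = 28.05 / 10
  = 2.81 ha/h


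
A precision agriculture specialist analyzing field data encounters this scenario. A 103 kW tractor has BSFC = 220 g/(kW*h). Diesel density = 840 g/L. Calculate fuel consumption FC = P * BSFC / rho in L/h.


FC = P * BSFC / rho_fuel
   = 103 * 220 / 840
   = 22660 / 840
   = 26.98 L/h


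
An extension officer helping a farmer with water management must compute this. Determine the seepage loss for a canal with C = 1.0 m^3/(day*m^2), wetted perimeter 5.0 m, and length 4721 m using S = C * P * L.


S = C * P * L
  = 1.0 * 5.0 * 4721
  = 23605 m^3/day


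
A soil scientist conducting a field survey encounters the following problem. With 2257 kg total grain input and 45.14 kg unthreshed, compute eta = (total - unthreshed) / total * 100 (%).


eta = (total - unthreshed) / total * 100
    = (2257 - 45.14) / 2257 * 100
    = 2211.86 / 2257 * 100
    = 98%


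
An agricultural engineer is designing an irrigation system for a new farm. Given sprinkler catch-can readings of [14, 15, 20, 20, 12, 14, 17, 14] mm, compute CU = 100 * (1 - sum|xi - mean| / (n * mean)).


xbar = 126 / 8 = 15.750
sum|xi - xbar| = 19.500
CU = 100 * (1 - 19.500 / (8 * 15.750))
   = 100 * (1 - 0.1548)
   = 84.52%


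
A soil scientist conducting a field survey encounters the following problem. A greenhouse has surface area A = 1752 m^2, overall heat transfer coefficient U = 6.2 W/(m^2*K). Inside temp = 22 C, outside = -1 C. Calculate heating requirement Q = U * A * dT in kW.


dT = 22 - (-1) = 23 K
Q = U * A * dT
  = 6.2 * 1752 * 23
  = 249835.20 W = 249.84 kW


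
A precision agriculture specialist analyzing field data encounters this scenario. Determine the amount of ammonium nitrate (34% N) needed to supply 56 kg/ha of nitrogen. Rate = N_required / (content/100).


Rate = N_required / (N_content / 100)
     = 56 / (34 / 100)
     = 56 / 0.34
     = 164.71 kg/ha


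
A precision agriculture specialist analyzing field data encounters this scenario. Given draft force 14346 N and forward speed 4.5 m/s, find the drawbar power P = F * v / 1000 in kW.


P = F * v / 1000
  = 14346 * 4.5 / 1000
  = 64557 / 1000
  = 64.56 kW


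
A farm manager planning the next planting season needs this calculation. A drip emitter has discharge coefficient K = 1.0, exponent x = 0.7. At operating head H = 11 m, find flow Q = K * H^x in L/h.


Q = K * H^x
  = 1.0 * 11^0.7
  = 1.0 * 5.3577
  = 5.36 L/h


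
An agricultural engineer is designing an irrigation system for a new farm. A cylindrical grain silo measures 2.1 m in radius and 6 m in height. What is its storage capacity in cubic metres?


V = pi * r^2 * h
  = pi * 2.1^2 * 6
  = pi * 4.41 * 6
  = 83.13 m^3


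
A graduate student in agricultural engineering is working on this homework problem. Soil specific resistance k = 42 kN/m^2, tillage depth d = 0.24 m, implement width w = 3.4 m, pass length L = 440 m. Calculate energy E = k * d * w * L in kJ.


E = k * d * w * L
  = 42 * 0.24 * 3.4 * 440
  = 15079.68 kJ


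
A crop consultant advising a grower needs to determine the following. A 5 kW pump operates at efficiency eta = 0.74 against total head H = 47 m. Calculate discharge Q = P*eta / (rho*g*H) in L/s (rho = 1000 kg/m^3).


Q = (P * 1000 * eta) / (rho * g * H)
  = (5 * 1000 * 0.74) / (1000 * 9.81 * 47)
  = 3700 / 461070
  = 0.00802 m^3/s = 8.02 L/s
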